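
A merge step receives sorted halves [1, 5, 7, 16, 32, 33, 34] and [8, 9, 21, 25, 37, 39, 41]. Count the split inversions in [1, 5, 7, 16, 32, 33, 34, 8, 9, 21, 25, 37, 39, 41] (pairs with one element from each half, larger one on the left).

Take each right-half value and tally the left-half values above it:
r = 8: 16, 32, 33, 34 → 4
r = 9: 16, 32, 33, 34 → 4
r = 21: 32, 33, 34 → 3
r = 25: 32, 33, 34 → 3
r = 37: none → 0
r = 39: none → 0
r = 41: none → 0
Cross-inversions: 4 + 4 + 3 + 3 + 0 + 0 + 0 = 14

14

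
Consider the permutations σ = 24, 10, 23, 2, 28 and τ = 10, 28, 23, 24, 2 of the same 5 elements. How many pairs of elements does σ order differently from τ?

5

Assign each item its position (1..5) in the first ordering, then rewrite the second ordering as that position sequence:
positions: 24→1, 10→2, 23→3, 2→4, 28→5
second ordering as positions: [2, 5, 3, 1, 4]
Discordant pairs = inversions in this position sequence.
2: 1 → 1
5: 3, 1, 4 → 3
3: 1 → 1
1: 0
4: 0
Total: 1 + 3 + 1 + 0 + 0 = 5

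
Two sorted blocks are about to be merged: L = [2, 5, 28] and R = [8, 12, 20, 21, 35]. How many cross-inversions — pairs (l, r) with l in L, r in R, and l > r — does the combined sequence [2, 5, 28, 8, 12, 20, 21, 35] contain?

Cross-inversions: 4

For each element r of the right run, count left-run elements greater than r:
r = 8: 28 → 1
r = 12: 28 → 1
r = 20: 28 → 1
r = 21: 28 → 1
r = 35: none → 0
Cross-inversions: 1 + 1 + 1 + 1 + 0 = 4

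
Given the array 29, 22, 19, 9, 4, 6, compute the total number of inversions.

Count, for each position, how many later elements it exceeds:
29: 5
22: 4
19: 3
9: 2
4: 0
6: 0
Sum: 5 + 4 + 3 + 2 + 0 + 0 = 14

14 out-of-order pairs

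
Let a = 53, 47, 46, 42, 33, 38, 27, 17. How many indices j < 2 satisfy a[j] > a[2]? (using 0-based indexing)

2

The element at index 2 is 46.
Elements before it: 53, 47
Those larger than 46: 53, 47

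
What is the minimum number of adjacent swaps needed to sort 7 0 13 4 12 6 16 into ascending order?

Each adjacent swap fixes exactly one inversion, so the minimum swap count equals the number of inversions.
Count inversions — for each element, later elements that are smaller:
7: 0, 4, 6 → 3
0: none → 0
13: 4, 12, 6 → 3
4: none → 0
12: 6 → 1
6: none → 0
16: none → 0
Total inversions: 3 + 0 + 3 + 0 + 1 + 0 + 0 = 7

7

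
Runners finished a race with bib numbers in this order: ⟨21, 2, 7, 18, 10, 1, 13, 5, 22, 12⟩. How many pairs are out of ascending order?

Sweep left to right; for each value list the smaller values that follow it:
21: 8
2: 1
7: 2
18: 5
10: 2
1: 0
13: 2
5: 0
22: 1
12: 0
Sum: 8 + 1 + 2 + 5 + 2 + 0 + 2 + 0 + 1 + 0 = 21

21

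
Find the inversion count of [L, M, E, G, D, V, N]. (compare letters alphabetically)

Element-by-element contributions:
L: 3
M: 3
E: 1
G: 1
D: 0
V: 1
N: 0
Sum: 3 + 3 + 1 + 1 + 0 + 1 + 0 = 9

9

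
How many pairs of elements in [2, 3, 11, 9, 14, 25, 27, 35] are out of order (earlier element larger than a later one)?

Sweep left to right; for each value list the smaller values that follow it:
2 → none → 0
3 → none → 0
11 → 9 → 1
9 → none → 0
14 → none → 0
25 → none → 0
27 → none → 0
35 → none → 0
Sum: 0 + 0 + 1 + 0 + 0 + 0 + 0 + 0 = 1

Inversions: 1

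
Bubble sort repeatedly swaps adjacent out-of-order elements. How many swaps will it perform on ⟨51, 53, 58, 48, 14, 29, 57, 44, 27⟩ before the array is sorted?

24

Minimum adjacent swaps = number of inversions (each swap of adjacent out-of-order elements removes one inversion and no swap can remove more).
Count inversions — for each element, later elements that are smaller:
51: 48, 14, 29, 44, 27 → 5
53: 48, 14, 29, 44, 27 → 5
58: 48, 14, 29, 57, 44, 27 → 6
48: 14, 29, 44, 27 → 4
14: none → 0
29: 27 → 1
57: 44, 27 → 2
44: 27 → 1
27: none → 0
Total inversions: 5 + 5 + 6 + 4 + 0 + 1 + 2 + 1 + 0 = 24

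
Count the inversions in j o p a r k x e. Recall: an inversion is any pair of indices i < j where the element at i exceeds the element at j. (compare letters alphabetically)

12 out-of-order pairs

For each element, count later entries that are smaller:
j → a, e → 2
o → a, k, e → 3
p → a, k, e → 3
a → none → 0
r → k, e → 2
k → e → 1
x → e → 1
e → none → 0
Sum: 2 + 3 + 3 + 0 + 2 + 1 + 1 + 0 = 12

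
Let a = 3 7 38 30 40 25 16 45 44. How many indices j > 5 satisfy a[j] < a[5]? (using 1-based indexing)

The element at index 5 is 40.
Elements after it: 25, 16, 45, 44
Those smaller than 40: 25, 16

2 such elements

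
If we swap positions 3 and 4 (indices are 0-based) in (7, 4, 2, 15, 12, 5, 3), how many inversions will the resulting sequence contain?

11 inversions

Positions 3 and 4 hold 15 and 12; after swapping, the array is [7, 4, 2, 12, 15, 5, 3].
Count, for each position, how many later elements it exceeds:
7 → 4, 2, 5, 3 → 4
4 → 2, 3 → 2
2 → none → 0
12 → 5, 3 → 2
15 → 5, 3 → 2
5 → 3 → 1
3 → none → 0
Sum: 4 + 2 + 0 + 2 + 2 + 1 + 0 = 11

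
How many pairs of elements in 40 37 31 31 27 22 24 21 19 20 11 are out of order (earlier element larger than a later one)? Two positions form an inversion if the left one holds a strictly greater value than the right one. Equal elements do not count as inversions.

52

For each element, count later entries that are smaller:
40: 10
37: 9
31: 7
31: 7
27: 6
22: 4
24: 4
21: 3
19: 1
20: 1
11: 0
Sum: 10 + 9 + 7 + 7 + 6 + 4 + 4 + 3 + 1 + 1 + 0 = 52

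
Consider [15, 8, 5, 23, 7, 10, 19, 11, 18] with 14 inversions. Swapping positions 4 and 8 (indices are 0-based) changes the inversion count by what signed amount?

Positions 4 and 8 hold 7 and 18; after swapping, the array is [15, 8, 5, 23, 18, 10, 19, 11, 7].
Element-by-element contributions:
15: 5
8: 2
5: 0
23: 5
18: 3
10: 1
19: 2
11: 1
7: 0
Sum: 5 + 2 + 0 + 5 + 3 + 1 + 2 + 1 + 0 = 19
Change: 19 − 14 = +5

+5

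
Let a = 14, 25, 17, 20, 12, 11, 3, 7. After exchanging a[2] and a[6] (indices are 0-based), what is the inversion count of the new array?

Positions 2 and 6 hold 17 and 3; after swapping, the array is [14, 25, 3, 20, 12, 11, 17, 7].
For each element, count later entries that are smaller:
14 → 3, 12, 11, 7 → 4
25 → 3, 20, 12, 11, 17, 7 → 6
3 → none → 0
20 → 12, 11, 17, 7 → 4
12 → 11, 7 → 2
11 → 7 → 1
17 → 7 → 1
7 → none → 0
Sum: 4 + 6 + 0 + 4 + 2 + 1 + 1 + 0 = 18

18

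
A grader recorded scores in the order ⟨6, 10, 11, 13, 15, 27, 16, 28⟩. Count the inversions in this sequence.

1 out-of-order pair

Sweep left to right; for each value list the smaller values that follow it:
6 → none → 0
10 → none → 0
11 → none → 0
13 → none → 0
15 → none → 0
27 → 16 → 1
16 → none → 0
28 → none → 0
Sum: 0 + 0 + 0 + 0 + 0 + 1 + 0 + 0 = 1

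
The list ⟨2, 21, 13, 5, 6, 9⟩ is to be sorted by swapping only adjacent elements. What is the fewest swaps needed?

7 adjacent swaps

Each adjacent swap fixes exactly one inversion, so the minimum swap count equals the number of inversions.
Count inversions — for each element, later elements that are smaller:
2: none → 0
21: 13, 5, 6, 9 → 4
13: 5, 6, 9 → 3
5: none → 0
6: none → 0
9: none → 0
Total inversions: 0 + 4 + 3 + 0 + 0 + 0 = 7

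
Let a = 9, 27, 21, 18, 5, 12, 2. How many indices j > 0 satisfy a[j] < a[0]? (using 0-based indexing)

The element at index 0 is 9.
Elements after it: 27, 21, 18, 5, 12, 2
Those smaller than 9: 5, 2

2 such elements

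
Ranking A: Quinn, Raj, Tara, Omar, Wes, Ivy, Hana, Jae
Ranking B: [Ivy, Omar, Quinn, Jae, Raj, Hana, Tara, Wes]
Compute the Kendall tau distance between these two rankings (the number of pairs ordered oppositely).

Assign each item its position (1..8) in the first ordering, then rewrite the second ordering as that position sequence:
positions: Quinn→1, Raj→2, Tara→3, Omar→4, Wes→5, Ivy→6, Hana→7, Jae→8
second ordering as positions: [6, 4, 1, 8, 2, 7, 3, 5]
Discordant pairs = inversions in this position sequence.
6: 4, 1, 2, 3, 5 → 5
4: 1, 2, 3 → 3
1: 0
8: 2, 7, 3, 5 → 4
2: 0
7: 3, 5 → 2
3: 0
5: 0
Total: 5 + 3 + 0 + 4 + 0 + 2 + 0 + 0 = 14

14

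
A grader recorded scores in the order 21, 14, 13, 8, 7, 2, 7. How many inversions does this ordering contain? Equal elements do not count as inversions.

Sweep left to right; for each value list the smaller values that follow it:
21: 6
14: 5
13: 4
8: 3
7: 1
2: 0
7: 0
Sum: 6 + 5 + 4 + 3 + 1 + 0 + 0 = 19

19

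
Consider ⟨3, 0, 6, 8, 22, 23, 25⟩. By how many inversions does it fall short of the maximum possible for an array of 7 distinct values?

20

Maximum inversions for 7 distinct elements is C(7, 2) = 7·6/2 = 21.
Current inversions — for each element, count later smaller elements:
3: 1
0: 0
6: 0
8: 0
22: 0
23: 0
25: 0
Current total: 1 + 0 + 0 + 0 + 0 + 0 + 0 = 1
Shortfall: 21 − 1 = 20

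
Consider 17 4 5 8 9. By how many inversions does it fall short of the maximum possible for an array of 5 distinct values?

Maximum inversions for 5 distinct elements is C(5, 2) = 5·4/2 = 10.
Current inversions — for each element, count later smaller elements:
17: 4
4: 0
5: 0
8: 0
9: 0
Current total: 4 + 0 + 0 + 0 + 0 = 4
Shortfall: 10 − 4 = 6

6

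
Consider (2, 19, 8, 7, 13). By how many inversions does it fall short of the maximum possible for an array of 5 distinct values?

6 inversions short

Maximum inversions for 5 distinct elements is C(5, 2) = 5·4/2 = 10.
Current inversions — for each element, count later smaller elements:
2: 0
19: 3
8: 1
7: 0
13: 0
Current total: 0 + 3 + 1 + 0 + 0 = 4
Shortfall: 10 − 4 = 6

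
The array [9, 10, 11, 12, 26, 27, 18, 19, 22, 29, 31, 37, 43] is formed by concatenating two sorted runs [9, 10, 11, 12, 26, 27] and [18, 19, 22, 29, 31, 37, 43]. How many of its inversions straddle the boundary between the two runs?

Take each right-half value and tally the left-half values above it:
r = 18: 26, 27 → 2
r = 19: 26, 27 → 2
r = 22: 26, 27 → 2
r = 29: none → 0
r = 31: none → 0
r = 37: none → 0
r = 43: none → 0
Cross-inversions: 2 + 2 + 2 + 0 + 0 + 0 + 0 = 6

6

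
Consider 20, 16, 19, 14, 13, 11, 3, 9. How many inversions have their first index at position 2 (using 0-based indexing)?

The element at index 2 is 19.
Elements after it: 14, 13, 11, 3, 9
Those smaller than 19: 14, 13, 11, 3, 9

5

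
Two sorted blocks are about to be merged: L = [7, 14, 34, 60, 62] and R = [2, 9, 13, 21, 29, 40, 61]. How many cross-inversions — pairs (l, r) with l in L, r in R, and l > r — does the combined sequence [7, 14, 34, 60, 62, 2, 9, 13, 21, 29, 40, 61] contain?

For each element r of the right run, count left-run elements greater than r:
r = 2: 7, 14, 34, 60, 62 → 5
r = 9: 14, 34, 60, 62 → 4
r = 13: 14, 34, 60, 62 → 4
r = 21: 34, 60, 62 → 3
r = 29: 34, 60, 62 → 3
r = 40: 60, 62 → 2
r = 61: 62 → 1
Cross-inversions: 5 + 4 + 4 + 3 + 3 + 2 + 1 = 22

22 cross-inversions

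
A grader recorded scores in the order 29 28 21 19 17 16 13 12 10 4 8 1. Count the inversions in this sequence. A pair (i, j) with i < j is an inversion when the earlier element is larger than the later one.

65 inversions

For each element, count later entries that are smaller:
29 → 28, 21, 19, 17, 16, 13, 12, 10, 4, 8, 1 → 11
28 → 21, 19, 17, 16, 13, 12, 10, 4, 8, 1 → 10
21 → 19, 17, 16, 13, 12, 10, 4, 8, 1 → 9
19 → 17, 16, 13, 12, 10, 4, 8, 1 → 8
17 → 16, 13, 12, 10, 4, 8, 1 → 7
16 → 13, 12, 10, 4, 8, 1 → 6
13 → 12, 10, 4, 8, 1 → 5
12 → 10, 4, 8, 1 → 4
10 → 4, 8, 1 → 3
4 → 1 → 1
8 → 1 → 1
1 → none → 0
Sum: 11 + 10 + 9 + 8 + 7 + 6 + 5 + 4 + 3 + 1 + 1 + 0 = 65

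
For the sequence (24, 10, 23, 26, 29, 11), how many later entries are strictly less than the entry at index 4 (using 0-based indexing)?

The element at index 4 is 29.
Elements after it: 11
Those smaller than 29: 11

1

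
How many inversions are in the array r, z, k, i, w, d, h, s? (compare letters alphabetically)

Count, for each position, how many later elements it exceeds:
r: 4
z: 6
k: 3
i: 2
w: 3
d: 0
h: 0
s: 0
Sum: 4 + 6 + 3 + 2 + 3 + 0 + 0 + 0 = 18

18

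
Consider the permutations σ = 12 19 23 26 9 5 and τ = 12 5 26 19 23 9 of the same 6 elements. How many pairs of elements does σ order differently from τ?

Assign each item its position (1..6) in the first ordering, then rewrite the second ordering as that position sequence:
positions: 12→1, 19→2, 23→3, 26→4, 9→5, 5→6
second ordering as positions: [1, 6, 4, 2, 3, 5]
Discordant pairs = inversions in this position sequence.
1: 0
6: 4, 2, 3, 5 → 4
4: 2, 3 → 2
2: 0
3: 0
5: 0
Total: 0 + 4 + 2 + 0 + 0 + 0 = 6

6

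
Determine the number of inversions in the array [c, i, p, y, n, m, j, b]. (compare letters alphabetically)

16

Element-by-element contributions:
c: 1
i: 1
p: 4
y: 4
n: 3
m: 2
j: 1
b: 0
Sum: 1 + 1 + 4 + 4 + 3 + 2 + 1 + 0 = 16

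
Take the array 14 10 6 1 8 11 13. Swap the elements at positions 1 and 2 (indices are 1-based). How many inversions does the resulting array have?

9 inversions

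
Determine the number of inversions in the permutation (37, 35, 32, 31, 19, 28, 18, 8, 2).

Sweep left to right; for each value list the smaller values that follow it:
37 → 35, 32, 31, 19, 28, 18, 8, 2 → 8
35 → 32, 31, 19, 28, 18, 8, 2 → 7
32 → 31, 19, 28, 18, 8, 2 → 6
31 → 19, 28, 18, 8, 2 → 5
19 → 18, 8, 2 → 3
28 → 18, 8, 2 → 3
18 → 8, 2 → 2
8 → 2 → 1
2 → none → 0
Sum: 8 + 7 + 6 + 5 + 3 + 3 + 2 + 1 + 0 = 35

There are 35 out-of-order pairs.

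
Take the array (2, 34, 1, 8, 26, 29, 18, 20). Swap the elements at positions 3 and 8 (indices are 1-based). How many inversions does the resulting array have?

There are 16 inversions.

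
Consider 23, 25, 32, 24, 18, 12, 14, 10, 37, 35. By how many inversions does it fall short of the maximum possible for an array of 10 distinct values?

Maximum inversions for 10 distinct elements is C(10, 2) = 10·9/2 = 45.
Current inversions — for each element, count later smaller elements:
23: 4
25: 5
32: 5
24: 4
18: 3
12: 1
14: 1
10: 0
37: 1
35: 0
Current total: 4 + 5 + 5 + 4 + 3 + 1 + 1 + 0 + 1 + 0 = 24
Shortfall: 45 − 24 = 21

21 inversions short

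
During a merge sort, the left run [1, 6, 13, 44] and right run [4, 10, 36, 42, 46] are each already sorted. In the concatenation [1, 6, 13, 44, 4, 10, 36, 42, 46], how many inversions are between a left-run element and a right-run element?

Split inversions: 7

For each element r of the right run, count left-run elements greater than r:
r = 4: 6, 13, 44 → 3
r = 10: 13, 44 → 2
r = 36: 44 → 1
r = 42: 44 → 1
r = 46: none → 0
Cross-inversions: 3 + 2 + 1 + 1 + 0 = 7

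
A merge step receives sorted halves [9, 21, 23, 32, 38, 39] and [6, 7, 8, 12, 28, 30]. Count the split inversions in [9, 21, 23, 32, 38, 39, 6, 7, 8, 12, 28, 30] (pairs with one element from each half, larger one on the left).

29

For each element r of the right run, count left-run elements greater than r:
r = 6: 9, 21, 23, 32, 38, 39 → 6
r = 7: 9, 21, 23, 32, 38, 39 → 6
r = 8: 9, 21, 23, 32, 38, 39 → 6
r = 12: 21, 23, 32, 38, 39 → 5
r = 28: 32, 38, 39 → 3
r = 30: 32, 38, 39 → 3
Cross-inversions: 6 + 6 + 6 + 5 + 3 + 3 = 29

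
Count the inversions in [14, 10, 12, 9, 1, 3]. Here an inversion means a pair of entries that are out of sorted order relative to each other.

There are 13 inversions.

Element-by-element contributions:
14: 5
10: 3
12: 3
9: 2
1: 0
3: 0
Sum: 5 + 3 + 3 + 2 + 0 + 0 = 13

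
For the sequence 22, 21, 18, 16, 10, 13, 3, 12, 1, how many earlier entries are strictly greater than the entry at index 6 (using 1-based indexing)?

The element at index 6 is 13.
Elements before it: 22, 21, 18, 16, 10
Those larger than 13: 22, 21, 18, 16

4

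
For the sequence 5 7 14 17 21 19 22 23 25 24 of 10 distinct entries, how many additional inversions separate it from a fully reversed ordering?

Maximum inversions for 10 distinct elements is C(10, 2) = 10·9/2 = 45.
Current inversions — for each element, count later smaller elements:
5: 0
7: 0
14: 0
17: 0
21: 1
19: 0
22: 0
23: 0
25: 1
24: 0
Current total: 0 + 0 + 0 + 0 + 1 + 0 + 0 + 0 + 1 + 0 = 2
Shortfall: 45 − 2 = 43

43 inversions short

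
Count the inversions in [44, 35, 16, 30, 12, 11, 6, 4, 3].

Element-by-element contributions:
44 → 35, 16, 30, 12, 11, 6, 4, 3 → 8
35 → 16, 30, 12, 11, 6, 4, 3 → 7
16 → 12, 11, 6, 4, 3 → 5
30 → 12, 11, 6, 4, 3 → 5
12 → 11, 6, 4, 3 → 4
11 → 6, 4, 3 → 3
6 → 4, 3 → 2
4 → 3 → 1
3 → none → 0
Sum: 8 + 7 + 5 + 5 + 4 + 3 + 2 + 1 + 0 = 35

35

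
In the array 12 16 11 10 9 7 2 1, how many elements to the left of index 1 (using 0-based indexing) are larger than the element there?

0

The element at index 1 is 16.
Elements before it: 12
None of them are larger than 16.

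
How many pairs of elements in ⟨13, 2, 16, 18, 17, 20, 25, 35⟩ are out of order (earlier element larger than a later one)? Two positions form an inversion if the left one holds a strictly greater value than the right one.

Element-by-element contributions:
13: 1
2: 0
16: 0
18: 1
17: 0
20: 0
25: 0
35: 0
Sum: 1 + 0 + 0 + 1 + 0 + 0 + 0 + 0 = 2

2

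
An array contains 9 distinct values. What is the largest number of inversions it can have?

The maximum occurs when the array is in strictly decreasing order: every one of the C(9, 2) pairs is inverted.
C(9, 2) = 9·8/2 = 36

36 inversions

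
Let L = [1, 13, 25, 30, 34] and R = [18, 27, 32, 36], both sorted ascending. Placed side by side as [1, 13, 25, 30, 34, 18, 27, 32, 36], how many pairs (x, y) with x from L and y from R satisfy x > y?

Take each right-half value and tally the left-half values above it:
r = 18: 25, 30, 34 → 3
r = 27: 30, 34 → 2
r = 32: 34 → 1
r = 36: none → 0
Cross-inversions: 3 + 2 + 1 + 0 = 6

6 cross-inversions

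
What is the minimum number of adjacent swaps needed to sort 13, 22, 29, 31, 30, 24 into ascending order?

The minimum number of adjacent swaps to sort an array equals its inversion count, since every such swap removes exactly one inversion.
Count inversions — for each element, later elements that are smaller:
13: none → 0
22: none → 0
29: 24 → 1
31: 30, 24 → 2
30: 24 → 1
24: none → 0
Total inversions: 0 + 0 + 1 + 2 + 1 + 0 = 4

There are 4 adjacent swaps.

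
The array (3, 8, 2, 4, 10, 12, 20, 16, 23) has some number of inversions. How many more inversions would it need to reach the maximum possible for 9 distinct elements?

32

Maximum inversions for 9 distinct elements is C(9, 2) = 9·8/2 = 36.
Current inversions — for each element, count later smaller elements:
3: 1
8: 2
2: 0
4: 0
10: 0
12: 0
20: 1
16: 0
23: 0
Current total: 1 + 2 + 0 + 0 + 0 + 0 + 1 + 0 + 0 = 4
Shortfall: 36 − 4 = 32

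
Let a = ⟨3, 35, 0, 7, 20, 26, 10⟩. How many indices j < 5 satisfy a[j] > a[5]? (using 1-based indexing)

1 such element

The element at index 5 is 20.
Elements before it: 3, 35, 0, 7
Those larger than 20: 35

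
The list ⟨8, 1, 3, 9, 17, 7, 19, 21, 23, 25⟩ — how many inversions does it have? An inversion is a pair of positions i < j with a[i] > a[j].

For each element, count later entries that are smaller:
8: 3
1: 0
3: 0
9: 1
17: 1
7: 0
19: 0
21: 0
23: 0
25: 0
Sum: 3 + 0 + 0 + 1 + 1 + 0 + 0 + 0 + 0 + 0 = 5

5 inversions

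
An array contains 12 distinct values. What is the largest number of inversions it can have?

66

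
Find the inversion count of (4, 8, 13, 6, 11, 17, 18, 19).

Out-of-order pairs: 3

Count, for each position, how many later elements it exceeds:
4: 0
8: 1
13: 2
6: 0
11: 0
17: 0
18: 0
19: 0
Sum: 0 + 1 + 2 + 0 + 0 + 0 + 0 + 0 = 3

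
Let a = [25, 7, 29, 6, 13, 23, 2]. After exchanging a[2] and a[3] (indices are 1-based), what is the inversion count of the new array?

Positions 2 and 3 hold 7 and 29; after swapping, the array is [25, 29, 7, 6, 13, 23, 2].
Element-by-element contributions:
25: 5
29: 5
7: 2
6: 1
13: 1
23: 1
2: 0
Sum: 5 + 5 + 2 + 1 + 1 + 1 + 0 = 15

15 inversions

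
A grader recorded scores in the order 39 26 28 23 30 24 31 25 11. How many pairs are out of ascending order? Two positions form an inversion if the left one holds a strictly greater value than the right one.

Count, for each position, how many later elements it exceeds:
39: 8
26: 4
28: 4
23: 1
30: 3
24: 1
31: 2
25: 1
11: 0
Sum: 8 + 4 + 4 + 1 + 3 + 1 + 2 + 1 + 0 = 24

24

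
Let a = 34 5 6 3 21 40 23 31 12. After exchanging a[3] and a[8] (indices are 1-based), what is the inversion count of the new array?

20 inversions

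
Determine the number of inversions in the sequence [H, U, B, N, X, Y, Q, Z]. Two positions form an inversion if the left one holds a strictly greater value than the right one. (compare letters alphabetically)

Sweep left to right; for each value list the smaller values that follow it:
H → B → 1
U → B, N, Q → 3
B → none → 0
N → none → 0
X → Q → 1
Y → Q → 1
Q → none → 0
Z → none → 0
Sum: 1 + 3 + 0 + 0 + 1 + 1 + 0 + 0 = 6

6 inversions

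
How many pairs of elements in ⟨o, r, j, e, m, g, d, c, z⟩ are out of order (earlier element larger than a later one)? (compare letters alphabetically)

Sweep left to right; for each value list the smaller values that follow it:
o: 6
r: 6
j: 4
e: 2
m: 3
g: 2
d: 1
c: 0
z: 0
Sum: 6 + 6 + 4 + 2 + 3 + 2 + 1 + 0 + 0 = 24

24 inversions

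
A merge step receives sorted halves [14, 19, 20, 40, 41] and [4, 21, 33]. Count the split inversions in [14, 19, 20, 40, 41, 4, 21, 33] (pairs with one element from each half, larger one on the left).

For each element r of the right run, count left-run elements greater than r:
r = 4: 14, 19, 20, 40, 41 → 5
r = 21: 40, 41 → 2
r = 33: 40, 41 → 2
Cross-inversions: 5 + 2 + 2 = 9

9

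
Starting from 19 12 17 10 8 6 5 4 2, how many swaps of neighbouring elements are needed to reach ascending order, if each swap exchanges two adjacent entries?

35 adjacent swaps

Minimum adjacent swaps = number of inversions (each swap of adjacent out-of-order elements removes one inversion and no swap can remove more).
Count inversions — for each element, later elements that are smaller:
19: 12, 17, 10, 8, 6, 5, 4, 2 → 8
12: 10, 8, 6, 5, 4, 2 → 6
17: 10, 8, 6, 5, 4, 2 → 6
10: 8, 6, 5, 4, 2 → 5
8: 6, 5, 4, 2 → 4
6: 5, 4, 2 → 3
5: 4, 2 → 2
4: 2 → 1
2: none → 0
Total inversions: 8 + 6 + 6 + 5 + 4 + 3 + 2 + 1 + 0 = 35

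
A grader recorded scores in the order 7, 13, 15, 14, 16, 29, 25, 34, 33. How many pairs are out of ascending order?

Count, for each position, how many later elements it exceeds:
7 → none → 0
13 → none → 0
15 → 14 → 1
14 → none → 0
16 → none → 0
29 → 25 → 1
25 → none → 0
34 → 33 → 1
33 → none → 0
Sum: 0 + 0 + 1 + 0 + 0 + 1 + 0 + 1 + 0 = 3

Inversions: 3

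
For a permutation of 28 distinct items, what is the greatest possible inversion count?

The maximum occurs when the array is in strictly decreasing order: every one of the C(28, 2) pairs is inverted.
C(28, 2) = 28·27/2 = 378

378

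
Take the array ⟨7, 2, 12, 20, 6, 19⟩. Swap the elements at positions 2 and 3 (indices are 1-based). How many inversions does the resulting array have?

Positions 2 and 3 hold 2 and 12; after swapping, the array is [7, 12, 2, 20, 6, 19].
For each element, count later entries that are smaller:
7 → 2, 6 → 2
12 → 2, 6 → 2
2 → none → 0
20 → 6, 19 → 2
6 → none → 0
19 → none → 0
Sum: 2 + 2 + 0 + 2 + 0 + 0 = 6

6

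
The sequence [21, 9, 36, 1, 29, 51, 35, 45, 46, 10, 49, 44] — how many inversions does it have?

21

Element-by-element contributions:
21 → 9, 1, 10 → 3
9 → 1 → 1
36 → 1, 29, 35, 10 → 4
1 → none → 0
29 → 10 → 1
51 → 35, 45, 46, 10, 49, 44 → 6
35 → 10 → 1
45 → 10, 44 → 2
46 → 10, 44 → 2
10 → none → 0
49 → 44 → 1
44 → none → 0
Sum: 3 + 1 + 4 + 0 + 1 + 6 + 1 + 2 + 2 + 0 + 1 + 0 = 21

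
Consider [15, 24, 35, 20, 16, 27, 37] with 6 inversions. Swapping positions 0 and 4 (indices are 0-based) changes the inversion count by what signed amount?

+1

Positions 0 and 4 hold 15 and 16; after swapping, the array is [16, 24, 35, 20, 15, 27, 37].
For each element, count later entries that are smaller:
16: 1
24: 2
35: 3
20: 1
15: 0
27: 0
37: 0
Sum: 1 + 2 + 3 + 1 + 0 + 0 + 0 = 7
Change: 7 − 6 = +1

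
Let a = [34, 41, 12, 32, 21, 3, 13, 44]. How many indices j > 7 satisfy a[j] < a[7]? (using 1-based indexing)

0 such elements

The element at index 7 is 13.
Elements after it: 44
None of them are smaller than 13.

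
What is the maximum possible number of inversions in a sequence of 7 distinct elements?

21

The maximum occurs when the array is in strictly decreasing order: every one of the C(7, 2) pairs is inverted.
C(7, 2) = 7·6/2 = 21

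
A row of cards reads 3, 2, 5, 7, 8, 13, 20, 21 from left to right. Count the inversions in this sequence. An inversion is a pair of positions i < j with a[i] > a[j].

1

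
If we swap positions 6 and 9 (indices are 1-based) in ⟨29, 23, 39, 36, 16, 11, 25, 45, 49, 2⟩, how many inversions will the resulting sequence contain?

28 inversions

Positions 6 and 9 hold 11 and 49; after swapping, the array is [29, 23, 39, 36, 16, 49, 25, 45, 11, 2].
Count, for each position, how many later elements it exceeds:
29: 5
23: 3
39: 5
36: 4
16: 2
49: 4
25: 2
45: 2
11: 1
2: 0
Sum: 5 + 3 + 5 + 4 + 2 + 4 + 2 + 2 + 1 + 0 = 28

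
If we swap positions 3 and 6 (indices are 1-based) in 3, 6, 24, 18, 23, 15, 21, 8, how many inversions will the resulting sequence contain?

Positions 3 and 6 hold 24 and 15; after swapping, the array is [3, 6, 15, 18, 23, 24, 21, 8].
Count, for each position, how many later elements it exceeds:
3 → none → 0
6 → none → 0
15 → 8 → 1
18 → 8 → 1
23 → 21, 8 → 2
24 → 21, 8 → 2
21 → 8 → 1
8 → none → 0
Sum: 0 + 0 + 1 + 1 + 2 + 2 + 1 + 0 = 7

7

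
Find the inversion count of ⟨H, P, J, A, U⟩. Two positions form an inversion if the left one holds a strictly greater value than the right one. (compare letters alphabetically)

4

Count, for each position, how many later elements it exceeds:
H → A → 1
P → J, A → 2
J → A → 1
A → none → 0
U → none → 0
Sum: 1 + 2 + 1 + 0 + 0 = 4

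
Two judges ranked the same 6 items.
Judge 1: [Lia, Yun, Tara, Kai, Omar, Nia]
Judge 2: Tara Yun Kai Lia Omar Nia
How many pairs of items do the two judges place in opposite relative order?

4 discordant pairs

Assign each item its position (1..6) in the first ordering, then rewrite the second ordering as that position sequence:
positions: Lia→1, Yun→2, Tara→3, Kai→4, Omar→5, Nia→6
second ordering as positions: [3, 2, 4, 1, 5, 6]
Discordant pairs = inversions in this position sequence.
3: 2, 1 → 2
2: 1 → 1
4: 1 → 1
1: 0
5: 0
6: 0
Total: 2 + 1 + 1 + 0 + 0 + 0 = 4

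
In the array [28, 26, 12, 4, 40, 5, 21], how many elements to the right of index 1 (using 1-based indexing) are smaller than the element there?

5

The element at index 1 is 28.
Elements after it: 26, 12, 4, 40, 5, 21
Those smaller than 28: 26, 12, 4, 5, 21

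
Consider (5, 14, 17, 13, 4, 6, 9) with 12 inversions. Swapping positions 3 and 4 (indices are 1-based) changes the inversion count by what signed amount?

-1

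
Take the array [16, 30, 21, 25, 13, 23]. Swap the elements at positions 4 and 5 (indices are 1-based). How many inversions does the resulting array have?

7

Positions 4 and 5 hold 25 and 13; after swapping, the array is [16, 30, 21, 13, 25, 23].
Element-by-element contributions:
16 → 13 → 1
30 → 21, 13, 25, 23 → 4
21 → 13 → 1
13 → none → 0
25 → 23 → 1
23 → none → 0
Sum: 1 + 4 + 1 + 0 + 1 + 0 = 7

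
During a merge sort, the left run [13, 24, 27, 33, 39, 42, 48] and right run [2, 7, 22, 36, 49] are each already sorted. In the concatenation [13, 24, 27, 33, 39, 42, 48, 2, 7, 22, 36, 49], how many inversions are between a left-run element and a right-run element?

For each element r of the right run, count left-run elements greater than r:
r = 2: 13, 24, 27, 33, 39, 42, 48 → 7
r = 7: 13, 24, 27, 33, 39, 42, 48 → 7
r = 22: 24, 27, 33, 39, 42, 48 → 6
r = 36: 39, 42, 48 → 3
r = 49: none → 0
Cross-inversions: 7 + 7 + 6 + 3 + 0 = 23

There are 23 cross-inversions.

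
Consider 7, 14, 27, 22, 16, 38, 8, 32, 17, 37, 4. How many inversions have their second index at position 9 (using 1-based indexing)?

4 such elements

The element at index 9 is 17.
Elements before it: 7, 14, 27, 22, 16, 38, 8, 32
Those larger than 17: 27, 22, 38, 32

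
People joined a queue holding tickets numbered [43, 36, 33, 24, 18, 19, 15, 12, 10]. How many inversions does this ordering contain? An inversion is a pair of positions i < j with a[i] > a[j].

35

Count, for each position, how many later elements it exceeds:
43 → 36, 33, 24, 18, 19, 15, 12, 10 → 8
36 → 33, 24, 18, 19, 15, 12, 10 → 7
33 → 24, 18, 19, 15, 12, 10 → 6
24 → 18, 19, 15, 12, 10 → 5
18 → 15, 12, 10 → 3
19 → 15, 12, 10 → 3
15 → 12, 10 → 2
12 → 10 → 1
10 → none → 0
Sum: 8 + 7 + 6 + 5 + 3 + 3 + 2 + 1 + 0 = 35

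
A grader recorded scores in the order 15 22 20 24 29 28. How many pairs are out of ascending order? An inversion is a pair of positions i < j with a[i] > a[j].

Out-of-order index pairs (0-indexed):
(1,2): 22 > 20
(4,5): 29 > 28
That's 2 pairs.

2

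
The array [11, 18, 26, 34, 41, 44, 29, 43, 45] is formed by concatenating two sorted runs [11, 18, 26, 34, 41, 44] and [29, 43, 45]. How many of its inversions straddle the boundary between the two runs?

There are 4 cross-inversions.

Count, for every r in R, how many entries of L exceed r:
r = 29: 34, 41, 44 → 3
r = 43: 44 → 1
r = 45: none → 0
Cross-inversions: 3 + 1 + 0 = 4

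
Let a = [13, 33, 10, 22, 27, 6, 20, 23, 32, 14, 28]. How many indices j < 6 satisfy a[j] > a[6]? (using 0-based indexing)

The element at index 6 is 20.
Elements before it: 13, 33, 10, 22, 27, 6
Those larger than 20: 33, 22, 27

3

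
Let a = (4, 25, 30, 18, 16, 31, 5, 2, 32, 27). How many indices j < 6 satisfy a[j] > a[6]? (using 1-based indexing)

0

The element at index 6 is 31.
Elements before it: 4, 25, 30, 18, 16
None of them are larger than 31.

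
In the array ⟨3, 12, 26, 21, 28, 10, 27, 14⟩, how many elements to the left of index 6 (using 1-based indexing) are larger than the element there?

The element at index 6 is 10.
Elements before it: 3, 12, 26, 21, 28
Those larger than 10: 12, 26, 21, 28

4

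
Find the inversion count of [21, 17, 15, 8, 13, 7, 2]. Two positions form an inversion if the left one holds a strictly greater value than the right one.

Out-of-order pairs: 20

For each element, count later entries that are smaller:
21: 6
17: 5
15: 4
8: 2
13: 2
7: 1
2: 0
Sum: 6 + 5 + 4 + 2 + 2 + 1 + 0 = 20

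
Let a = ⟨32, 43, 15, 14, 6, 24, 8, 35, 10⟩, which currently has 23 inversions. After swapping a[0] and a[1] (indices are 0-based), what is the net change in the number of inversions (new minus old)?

Positions 0 and 1 hold 32 and 43; after swapping, the array is [43, 32, 15, 14, 6, 24, 8, 35, 10].
For each element, count later entries that are smaller:
43: 8
32: 6
15: 4
14: 3
6: 0
24: 2
8: 0
35: 1
10: 0
Sum: 8 + 6 + 4 + 3 + 0 + 2 + 0 + 1 + 0 = 24
Change: 24 − 23 = +1

+1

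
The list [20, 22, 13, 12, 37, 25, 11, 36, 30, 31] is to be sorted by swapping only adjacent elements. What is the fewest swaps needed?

Minimum adjacent swaps = number of inversions (each swap of adjacent out-of-order elements removes one inversion and no swap can remove more).
Count inversions — for each element, later elements that are smaller:
20: 13, 12, 11 → 3
22: 13, 12, 11 → 3
13: 12, 11 → 2
12: 11 → 1
37: 25, 11, 36, 30, 31 → 5
25: 11 → 1
11: none → 0
36: 30, 31 → 2
30: none → 0
31: none → 0
Total inversions: 3 + 3 + 2 + 1 + 5 + 1 + 0 + 2 + 0 + 0 = 17

17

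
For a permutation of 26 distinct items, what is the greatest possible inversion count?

325

A reversed (strictly descending) arrangement makes every pair an inversion, giving C(26, 2) inversions.
C(26, 2) = 26·25/2 = 325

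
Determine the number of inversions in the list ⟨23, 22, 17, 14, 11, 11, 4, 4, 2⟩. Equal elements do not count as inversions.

34

For each element, count later entries that are smaller:
23: 8
22: 7
17: 6
14: 5
11: 3
11: 3
4: 1
4: 1
2: 0
Sum: 8 + 7 + 6 + 5 + 3 + 3 + 1 + 1 + 0 = 34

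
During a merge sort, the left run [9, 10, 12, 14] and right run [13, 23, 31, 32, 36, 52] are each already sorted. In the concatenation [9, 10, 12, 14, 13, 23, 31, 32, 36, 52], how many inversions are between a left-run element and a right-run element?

Count, for every r in R, how many entries of L exceed r:
r = 13: 14 → 1
r = 23: none → 0
r = 31: none → 0
r = 32: none → 0
r = 36: none → 0
r = 52: none → 0
Cross-inversions: 1 + 0 + 0 + 0 + 0 + 0 = 1

1 cross-inversion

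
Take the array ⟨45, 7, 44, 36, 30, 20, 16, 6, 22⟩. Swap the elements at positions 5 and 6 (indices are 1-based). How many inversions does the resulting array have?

Positions 5 and 6 hold 30 and 20; after swapping, the array is [45, 7, 44, 36, 20, 30, 16, 6, 22].
Count, for each position, how many later elements it exceeds:
45 → 7, 44, 36, 20, 30, 16, 6, 22 → 8
7 → 6 → 1
44 → 36, 20, 30, 16, 6, 22 → 6
36 → 20, 30, 16, 6, 22 → 5
20 → 16, 6 → 2
30 → 16, 6, 22 → 3
16 → 6 → 1
6 → none → 0
22 → none → 0
Sum: 8 + 1 + 6 + 5 + 2 + 3 + 1 + 0 + 0 = 26

26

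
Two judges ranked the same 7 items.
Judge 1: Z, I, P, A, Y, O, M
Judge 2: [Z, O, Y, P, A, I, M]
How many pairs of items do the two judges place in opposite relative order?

9 discordant pairs

Assign each item its position (1..7) in the first ordering, then rewrite the second ordering as that position sequence:
positions: Z→1, I→2, P→3, A→4, Y→5, O→6, M→7
second ordering as positions: [1, 6, 5, 3, 4, 2, 7]
Discordant pairs = inversions in this position sequence.
1: 0
6: 5, 3, 4, 2 → 4
5: 3, 4, 2 → 3
3: 2 → 1
4: 2 → 1
2: 0
7: 0
Total: 0 + 4 + 3 + 1 + 1 + 0 + 0 = 9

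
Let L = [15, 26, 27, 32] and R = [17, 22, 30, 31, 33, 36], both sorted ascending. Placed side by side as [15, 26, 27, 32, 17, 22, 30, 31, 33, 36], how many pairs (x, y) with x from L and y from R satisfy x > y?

Split inversions: 8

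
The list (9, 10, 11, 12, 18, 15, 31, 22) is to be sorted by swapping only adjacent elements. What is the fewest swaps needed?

Minimum adjacent swaps = number of inversions (each swap of adjacent out-of-order elements removes one inversion and no swap can remove more).
Count inversions — for each element, later elements that are smaller:
9: none → 0
10: none → 0
11: none → 0
12: none → 0
18: 15 → 1
15: none → 0
31: 22 → 1
22: none → 0
Total inversions: 0 + 0 + 0 + 0 + 1 + 0 + 1 + 0 = 2

2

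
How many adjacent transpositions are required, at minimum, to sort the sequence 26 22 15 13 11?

10

The minimum number of adjacent swaps to sort an array equals its inversion count, since every such swap removes exactly one inversion.
Count inversions — for each element, later elements that are smaller:
26: 22, 15, 13, 11 → 4
22: 15, 13, 11 → 3
15: 13, 11 → 2
13: 11 → 1
11: none → 0
Total inversions: 4 + 3 + 2 + 1 + 0 = 10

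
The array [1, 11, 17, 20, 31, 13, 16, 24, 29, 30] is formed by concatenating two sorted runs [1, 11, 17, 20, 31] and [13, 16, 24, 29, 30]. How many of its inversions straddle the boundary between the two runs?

Cross-inversions: 9

For each element r of the right run, count left-run elements greater than r:
r = 13: 17, 20, 31 → 3
r = 16: 17, 20, 31 → 3
r = 24: 31 → 1
r = 29: 31 → 1
r = 30: 31 → 1
Cross-inversions: 3 + 3 + 1 + 1 + 1 = 9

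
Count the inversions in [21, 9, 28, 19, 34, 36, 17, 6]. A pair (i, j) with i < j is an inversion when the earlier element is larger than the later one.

Element-by-element contributions:
21 → 9, 19, 17, 6 → 4
9 → 6 → 1
28 → 19, 17, 6 → 3
19 → 17, 6 → 2
34 → 17, 6 → 2
36 → 17, 6 → 2
17 → 6 → 1
6 → none → 0
Sum: 4 + 1 + 3 + 2 + 2 + 2 + 1 + 0 = 15

15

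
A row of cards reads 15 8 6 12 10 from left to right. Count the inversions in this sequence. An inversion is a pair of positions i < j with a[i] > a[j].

Listing every pair i<j with a[i]>a[j] (using 0-based positions):
(0,1): 15 > 8
(0,2): 15 > 6
(0,3): 15 > 12
(0,4): 15 > 10
(1,2): 8 > 6
(3,4): 12 > 10
That's 6 pairs.

6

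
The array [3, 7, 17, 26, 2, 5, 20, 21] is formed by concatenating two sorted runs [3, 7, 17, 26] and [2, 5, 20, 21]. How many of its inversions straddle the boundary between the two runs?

For each element r of the right run, count left-run elements greater than r:
r = 2: 3, 7, 17, 26 → 4
r = 5: 7, 17, 26 → 3
r = 20: 26 → 1
r = 21: 26 → 1
Cross-inversions: 4 + 3 + 1 + 1 = 9

Split inversions: 9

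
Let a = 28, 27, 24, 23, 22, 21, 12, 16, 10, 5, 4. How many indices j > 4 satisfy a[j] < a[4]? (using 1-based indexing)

7

The element at index 4 is 23.
Elements after it: 22, 21, 12, 16, 10, 5, 4
Those smaller than 23: 22, 21, 12, 16, 10, 5, 4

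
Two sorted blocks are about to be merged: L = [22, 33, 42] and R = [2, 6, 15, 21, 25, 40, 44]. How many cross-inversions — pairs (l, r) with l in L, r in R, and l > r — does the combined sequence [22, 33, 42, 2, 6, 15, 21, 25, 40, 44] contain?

15 cross-inversions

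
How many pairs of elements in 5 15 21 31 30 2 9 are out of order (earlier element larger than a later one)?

10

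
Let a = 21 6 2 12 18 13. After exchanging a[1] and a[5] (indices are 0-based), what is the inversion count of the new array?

Inversions: 10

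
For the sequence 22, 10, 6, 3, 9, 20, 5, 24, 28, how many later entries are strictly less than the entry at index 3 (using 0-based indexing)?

0 such elements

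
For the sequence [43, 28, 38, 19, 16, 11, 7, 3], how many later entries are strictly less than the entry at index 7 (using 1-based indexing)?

1

The element at index 7 is 7.
Elements after it: 3
Those smaller than 7: 3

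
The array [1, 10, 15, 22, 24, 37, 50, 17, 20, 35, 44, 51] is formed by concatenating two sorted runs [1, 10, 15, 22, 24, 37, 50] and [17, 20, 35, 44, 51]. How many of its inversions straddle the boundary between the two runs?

For each element r of the right run, count left-run elements greater than r:
r = 17: 22, 24, 37, 50 → 4
r = 20: 22, 24, 37, 50 → 4
r = 35: 37, 50 → 2
r = 44: 50 → 1
r = 51: none → 0
Cross-inversions: 4 + 4 + 2 + 1 + 0 = 11

11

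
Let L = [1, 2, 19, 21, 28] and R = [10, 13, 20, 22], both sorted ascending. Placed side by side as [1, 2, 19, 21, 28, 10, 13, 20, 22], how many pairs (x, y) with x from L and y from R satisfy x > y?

9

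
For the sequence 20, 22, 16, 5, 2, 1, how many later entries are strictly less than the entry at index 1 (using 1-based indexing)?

4

The element at index 1 is 20.
Elements after it: 22, 16, 5, 2, 1
Those smaller than 20: 16, 5, 2, 1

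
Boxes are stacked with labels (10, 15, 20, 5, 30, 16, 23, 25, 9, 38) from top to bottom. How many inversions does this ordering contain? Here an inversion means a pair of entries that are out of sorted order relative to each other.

14 inversions

Count, for each position, how many later elements it exceeds:
10 → 5, 9 → 2
15 → 5, 9 → 2
20 → 5, 16, 9 → 3
5 → none → 0
30 → 16, 23, 25, 9 → 4
16 → 9 → 1
23 → 9 → 1
25 → 9 → 1
9 → none → 0
38 → none → 0
Sum: 2 + 2 + 3 + 0 + 4 + 1 + 1 + 1 + 0 + 0 = 14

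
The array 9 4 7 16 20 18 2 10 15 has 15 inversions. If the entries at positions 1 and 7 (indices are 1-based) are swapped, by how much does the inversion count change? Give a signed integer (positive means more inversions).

-5

Positions 1 and 7 hold 9 and 2; after swapping, the array is [2, 4, 7, 16, 20, 18, 9, 10, 15].
Element-by-element contributions:
2 → none → 0
4 → none → 0
7 → none → 0
16 → 9, 10, 15 → 3
20 → 18, 9, 10, 15 → 4
18 → 9, 10, 15 → 3
9 → none → 0
10 → none → 0
15 → none → 0
Sum: 0 + 0 + 0 + 3 + 4 + 3 + 0 + 0 + 0 = 10
Change: 10 − 15 = -5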